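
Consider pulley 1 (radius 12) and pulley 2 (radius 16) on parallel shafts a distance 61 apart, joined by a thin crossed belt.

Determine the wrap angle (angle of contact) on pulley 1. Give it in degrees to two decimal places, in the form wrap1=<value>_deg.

crossed belt: β = asin((r1+r2)/C) = asin(28/61) = 27.3237°
wrap1 = wrap2 = π + 2β = 234.6473°

wrap1=234.65_deg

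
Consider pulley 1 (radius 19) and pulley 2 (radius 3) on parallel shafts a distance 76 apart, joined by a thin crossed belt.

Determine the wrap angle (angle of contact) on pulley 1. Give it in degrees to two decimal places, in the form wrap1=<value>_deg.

wrap1=213.65_deg

crossed belt: β = asin((r1+r2)/C) = asin(22/76) = 16.8264°
wrap1 = wrap2 = π + 2β = 213.6529°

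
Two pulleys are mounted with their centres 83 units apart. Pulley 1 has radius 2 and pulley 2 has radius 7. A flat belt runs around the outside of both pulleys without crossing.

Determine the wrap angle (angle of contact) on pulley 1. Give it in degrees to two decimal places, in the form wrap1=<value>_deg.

open belt: β = asin((r2−r1)/C) = asin(5/83) = 3.4536°
wrap1 = π − 2β = 173.0927°
wrap2 = π + 2β = 186.9073°

wrap1=173.09_deg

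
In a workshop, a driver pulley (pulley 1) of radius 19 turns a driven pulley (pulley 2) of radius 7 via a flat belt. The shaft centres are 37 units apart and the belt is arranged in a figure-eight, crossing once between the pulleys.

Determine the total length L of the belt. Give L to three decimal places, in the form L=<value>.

crossed belt: β = asin((r1+r2)/C) = asin(26/37) = 44.6442°
wrap1 = wrap2 = π + 2β = 269.2885°
tangent length = C·cosβ = 26.3249
L = (r1+r2)·wrap + 2·C·cosβ = 26·4.7000 + 2·26.3249 = 174.8490

L=174.849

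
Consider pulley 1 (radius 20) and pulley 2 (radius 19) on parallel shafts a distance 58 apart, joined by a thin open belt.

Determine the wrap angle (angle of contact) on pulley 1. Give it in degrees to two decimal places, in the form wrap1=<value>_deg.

wrap1=181.98_deg

open belt: β = asin((r2−r1)/C) = asin(-1/58) = -0.9879°
wrap1 = π − 2β = 181.9758°
wrap2 = π + 2β = 178.0242°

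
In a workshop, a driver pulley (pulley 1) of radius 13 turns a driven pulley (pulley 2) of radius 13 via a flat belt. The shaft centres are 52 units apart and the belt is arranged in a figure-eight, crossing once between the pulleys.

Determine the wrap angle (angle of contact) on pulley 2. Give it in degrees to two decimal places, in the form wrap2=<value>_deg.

crossed belt: β = asin((r1+r2)/C) = asin(26/52) = 30.0000°
wrap1 = wrap2 = π + 2β = 240.0000°

wrap2=240.00_deg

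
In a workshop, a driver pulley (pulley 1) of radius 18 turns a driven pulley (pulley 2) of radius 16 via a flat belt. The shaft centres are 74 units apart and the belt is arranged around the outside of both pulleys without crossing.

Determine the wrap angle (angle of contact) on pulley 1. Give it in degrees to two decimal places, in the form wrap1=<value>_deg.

open belt: β = asin((r2−r1)/C) = asin(-2/74) = -1.5487°
wrap1 = π − 2β = 183.0974°
wrap2 = π + 2β = 176.9026°

wrap1=183.10_deg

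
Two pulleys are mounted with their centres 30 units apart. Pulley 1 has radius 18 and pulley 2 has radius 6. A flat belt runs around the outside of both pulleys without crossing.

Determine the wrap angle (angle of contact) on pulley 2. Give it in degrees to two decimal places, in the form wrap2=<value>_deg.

open belt: β = asin((r2−r1)/C) = asin(-12/30) = -23.5782°
wrap1 = π − 2β = 227.1564°
wrap2 = π + 2β = 132.8436°

wrap2=132.84_deg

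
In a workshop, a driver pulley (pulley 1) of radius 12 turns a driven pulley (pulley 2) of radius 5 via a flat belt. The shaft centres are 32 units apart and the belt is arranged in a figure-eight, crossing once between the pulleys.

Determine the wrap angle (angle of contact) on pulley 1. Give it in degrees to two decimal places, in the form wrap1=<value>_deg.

crossed belt: β = asin((r1+r2)/C) = asin(17/32) = 32.0900°
wrap1 = wrap2 = π + 2β = 244.1799°

wrap1=244.18_deg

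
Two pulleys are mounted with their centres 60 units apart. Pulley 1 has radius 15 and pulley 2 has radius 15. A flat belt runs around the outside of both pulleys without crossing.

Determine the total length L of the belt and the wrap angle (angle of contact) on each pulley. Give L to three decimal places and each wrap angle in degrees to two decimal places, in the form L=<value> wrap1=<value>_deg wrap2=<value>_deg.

L=214.248 wrap1=180.00_deg wrap2=180.00_deg

open belt: β = asin((r2−r1)/C) = asin(0/60) = 0.0000°
wrap1 = π − 2β = 180.0000°
wrap2 = π + 2β = 180.0000°
tangent length = C·cosβ = 60.0000
L = r1·wrap1 + r2·wrap2 + 2·C·cosβ = 15·3.1416 + 15·3.1416 + 2·60.0000 = 214.2478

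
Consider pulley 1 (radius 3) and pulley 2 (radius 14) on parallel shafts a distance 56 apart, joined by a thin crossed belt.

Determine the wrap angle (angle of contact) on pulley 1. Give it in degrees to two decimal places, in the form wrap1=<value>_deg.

crossed belt: β = asin((r1+r2)/C) = asin(17/56) = 17.6722°
wrap1 = wrap2 = π + 2β = 215.3445°

wrap1=215.34_deg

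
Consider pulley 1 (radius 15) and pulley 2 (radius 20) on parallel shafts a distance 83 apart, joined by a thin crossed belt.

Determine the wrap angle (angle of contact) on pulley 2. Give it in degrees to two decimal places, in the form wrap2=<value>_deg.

crossed belt: β = asin((r1+r2)/C) = asin(35/83) = 24.9411°
wrap1 = wrap2 = π + 2β = 229.8822°

wrap2=229.88_deg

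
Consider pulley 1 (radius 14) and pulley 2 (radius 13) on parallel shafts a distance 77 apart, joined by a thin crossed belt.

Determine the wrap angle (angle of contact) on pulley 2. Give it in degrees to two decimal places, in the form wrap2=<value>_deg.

crossed belt: β = asin((r1+r2)/C) = asin(27/77) = 20.5270°
wrap1 = wrap2 = π + 2β = 221.0541°

wrap2=221.05_deg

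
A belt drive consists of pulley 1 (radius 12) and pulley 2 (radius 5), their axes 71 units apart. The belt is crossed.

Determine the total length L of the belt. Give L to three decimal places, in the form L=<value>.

crossed belt: β = asin((r1+r2)/C) = asin(17/71) = 13.8533°
wrap1 = wrap2 = π + 2β = 207.7066°
tangent length = C·cosβ = 68.9348
L = (r1+r2)·wrap + 2·C·cosβ = 17·3.6252 + 2·68.9348 = 199.4973

L=199.497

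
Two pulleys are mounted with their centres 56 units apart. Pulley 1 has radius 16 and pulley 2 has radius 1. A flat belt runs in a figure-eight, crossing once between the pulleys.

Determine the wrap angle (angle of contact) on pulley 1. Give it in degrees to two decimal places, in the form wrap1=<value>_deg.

wrap1=215.34_deg

crossed belt: β = asin((r1+r2)/C) = asin(17/56) = 17.6722°
wrap1 = wrap2 = π + 2β = 215.3445°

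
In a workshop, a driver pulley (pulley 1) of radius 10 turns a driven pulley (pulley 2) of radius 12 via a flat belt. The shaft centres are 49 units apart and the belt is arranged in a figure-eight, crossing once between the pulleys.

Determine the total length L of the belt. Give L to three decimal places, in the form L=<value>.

L=177.170

crossed belt: β = asin((r1+r2)/C) = asin(22/49) = 26.6782°
wrap1 = wrap2 = π + 2β = 233.3565°
tangent length = C·cosβ = 43.7836
L = (r1+r2)·wrap + 2·C·cosβ = 22·4.0728 + 2·43.7836 = 177.1696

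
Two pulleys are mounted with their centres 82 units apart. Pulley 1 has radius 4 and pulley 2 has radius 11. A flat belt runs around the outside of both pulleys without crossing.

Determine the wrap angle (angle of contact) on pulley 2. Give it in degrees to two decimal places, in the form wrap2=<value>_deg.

wrap2=189.79_deg

open belt: β = asin((r2−r1)/C) = asin(7/82) = 4.8971°
wrap1 = π − 2β = 170.2059°
wrap2 = π + 2β = 189.7941°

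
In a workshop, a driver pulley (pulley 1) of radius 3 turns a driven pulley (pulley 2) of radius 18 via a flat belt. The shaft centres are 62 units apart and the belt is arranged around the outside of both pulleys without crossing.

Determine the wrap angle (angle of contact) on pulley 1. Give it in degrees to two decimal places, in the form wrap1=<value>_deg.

open belt: β = asin((r2−r1)/C) = asin(15/62) = 14.0008°
wrap1 = π − 2β = 151.9984°
wrap2 = π + 2β = 208.0016°

wrap1=152.00_deg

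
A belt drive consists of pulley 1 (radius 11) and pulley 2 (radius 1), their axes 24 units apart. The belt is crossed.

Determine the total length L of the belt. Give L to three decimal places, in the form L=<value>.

crossed belt: β = asin((r1+r2)/C) = asin(12/24) = 30.0000°
wrap1 = wrap2 = π + 2β = 240.0000°
tangent length = C·cosβ = 20.7846
L = (r1+r2)·wrap + 2·C·cosβ = 12·4.1888 + 2·20.7846 = 91.8347

L=91.835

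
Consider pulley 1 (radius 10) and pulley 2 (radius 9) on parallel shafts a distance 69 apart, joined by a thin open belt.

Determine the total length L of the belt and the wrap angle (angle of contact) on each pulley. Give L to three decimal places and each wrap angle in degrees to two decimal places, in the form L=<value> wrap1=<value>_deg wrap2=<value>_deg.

open belt: β = asin((r2−r1)/C) = asin(-1/69) = -0.8304°
wrap1 = π − 2β = 181.6608°
wrap2 = π + 2β = 178.3392°
tangent length = C·cosβ = 68.9928
L = r1·wrap1 + r2·wrap2 + 2·C·cosβ = 10·3.1706 + 9·3.1126 + 2·68.9928 = 197.7048

L=197.705 wrap1=181.66_deg wrap2=178.34_deg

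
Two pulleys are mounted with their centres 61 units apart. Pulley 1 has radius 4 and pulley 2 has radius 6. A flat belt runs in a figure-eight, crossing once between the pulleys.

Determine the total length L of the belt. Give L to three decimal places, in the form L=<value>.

crossed belt: β = asin((r1+r2)/C) = asin(10/61) = 9.4353°
wrap1 = wrap2 = π + 2β = 198.8707°
tangent length = C·cosβ = 60.1747
L = (r1+r2)·wrap + 2·C·cosβ = 10·3.4709 + 2·60.1747 = 155.0590

L=155.059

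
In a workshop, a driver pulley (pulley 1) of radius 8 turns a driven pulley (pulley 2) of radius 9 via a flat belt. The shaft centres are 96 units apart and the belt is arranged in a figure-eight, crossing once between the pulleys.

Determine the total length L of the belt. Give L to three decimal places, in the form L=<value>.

crossed belt: β = asin((r1+r2)/C) = asin(17/96) = 10.1999°
wrap1 = wrap2 = π + 2β = 200.3998°
tangent length = C·cosβ = 94.4828
L = (r1+r2)·wrap + 2·C·cosβ = 17·3.4976 + 2·94.4828 = 248.4254

L=248.425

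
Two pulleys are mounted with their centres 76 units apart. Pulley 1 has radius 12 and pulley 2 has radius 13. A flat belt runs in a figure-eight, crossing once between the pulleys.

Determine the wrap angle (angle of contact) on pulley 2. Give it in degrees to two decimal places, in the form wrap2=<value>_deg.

wrap2=218.41_deg

crossed belt: β = asin((r1+r2)/C) = asin(25/76) = 19.2049°
wrap1 = wrap2 = π + 2β = 218.4098°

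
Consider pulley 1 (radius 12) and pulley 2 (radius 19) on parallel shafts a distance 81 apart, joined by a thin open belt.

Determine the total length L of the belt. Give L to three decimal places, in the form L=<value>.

L=259.995

open belt: β = asin((r2−r1)/C) = asin(7/81) = 4.9577°
wrap1 = π − 2β = 170.0847°
wrap2 = π + 2β = 189.9153°
tangent length = C·cosβ = 80.6970
L = r1·wrap1 + r2·wrap2 + 2·C·cosβ = 12·2.9685 + 19·3.3146 + 2·80.6970 = 259.9947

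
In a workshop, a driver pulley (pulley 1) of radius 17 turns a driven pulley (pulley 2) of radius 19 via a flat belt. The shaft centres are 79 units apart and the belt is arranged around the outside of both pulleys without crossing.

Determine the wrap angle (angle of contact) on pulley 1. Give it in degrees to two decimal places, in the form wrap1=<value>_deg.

wrap1=177.10_deg

open belt: β = asin((r2−r1)/C) = asin(2/79) = 1.4507°
wrap1 = π − 2β = 177.0986°
wrap2 = π + 2β = 182.9014°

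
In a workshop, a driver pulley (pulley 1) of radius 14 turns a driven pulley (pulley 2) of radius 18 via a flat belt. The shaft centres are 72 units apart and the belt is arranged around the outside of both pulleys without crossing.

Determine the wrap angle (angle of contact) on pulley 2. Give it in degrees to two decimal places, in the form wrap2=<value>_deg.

open belt: β = asin((r2−r1)/C) = asin(4/72) = 3.1847°
wrap1 = π − 2β = 173.6305°
wrap2 = π + 2β = 186.3695°

wrap2=186.37_deg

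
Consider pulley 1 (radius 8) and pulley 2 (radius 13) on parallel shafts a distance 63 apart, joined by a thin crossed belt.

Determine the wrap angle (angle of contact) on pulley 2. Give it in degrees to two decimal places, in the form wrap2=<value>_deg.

crossed belt: β = asin((r1+r2)/C) = asin(21/63) = 19.4712°
wrap1 = wrap2 = π + 2β = 218.9424°

wrap2=218.94_deg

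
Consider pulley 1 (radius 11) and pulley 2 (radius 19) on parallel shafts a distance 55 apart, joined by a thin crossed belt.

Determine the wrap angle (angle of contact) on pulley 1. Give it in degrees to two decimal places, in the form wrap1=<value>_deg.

crossed belt: β = asin((r1+r2)/C) = asin(30/55) = 33.0557°
wrap1 = wrap2 = π + 2β = 246.1115°

wrap1=246.11_deg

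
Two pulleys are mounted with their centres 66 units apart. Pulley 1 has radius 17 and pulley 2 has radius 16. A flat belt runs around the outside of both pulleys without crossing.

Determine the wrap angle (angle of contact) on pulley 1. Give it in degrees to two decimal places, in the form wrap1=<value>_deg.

open belt: β = asin((r2−r1)/C) = asin(-1/66) = -0.8682°
wrap1 = π − 2β = 181.7363°
wrap2 = π + 2β = 178.2637°

wrap1=181.74_deg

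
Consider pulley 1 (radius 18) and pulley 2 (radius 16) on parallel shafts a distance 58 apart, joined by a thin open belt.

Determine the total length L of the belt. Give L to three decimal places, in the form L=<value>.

open belt: β = asin((r2−r1)/C) = asin(-2/58) = -1.9761°
wrap1 = π − 2β = 183.9522°
wrap2 = π + 2β = 176.0478°
tangent length = C·cosβ = 57.9655
L = r1·wrap1 + r2·wrap2 + 2·C·cosβ = 18·3.2106 + 16·3.0726 + 2·57.9655 = 222.8831

L=222.883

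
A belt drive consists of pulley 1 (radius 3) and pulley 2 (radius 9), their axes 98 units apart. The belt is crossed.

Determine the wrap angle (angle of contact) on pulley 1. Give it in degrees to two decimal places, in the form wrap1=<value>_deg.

wrap1=194.07_deg

crossed belt: β = asin((r1+r2)/C) = asin(12/98) = 7.0335°
wrap1 = wrap2 = π + 2β = 194.0669°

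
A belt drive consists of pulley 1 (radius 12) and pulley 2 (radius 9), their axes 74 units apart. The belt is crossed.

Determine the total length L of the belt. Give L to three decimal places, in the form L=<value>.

crossed belt: β = asin((r1+r2)/C) = asin(21/74) = 16.4862°
wrap1 = wrap2 = π + 2β = 212.9723°
tangent length = C·cosβ = 70.9577
L = (r1+r2)·wrap + 2·C·cosβ = 21·3.7171 + 2·70.9577 = 219.9739

L=219.974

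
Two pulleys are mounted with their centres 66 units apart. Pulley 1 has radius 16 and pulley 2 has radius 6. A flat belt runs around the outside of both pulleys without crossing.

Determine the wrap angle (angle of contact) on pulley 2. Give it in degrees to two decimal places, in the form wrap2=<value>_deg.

wrap2=162.57_deg

open belt: β = asin((r2−r1)/C) = asin(-10/66) = -8.7147°
wrap1 = π − 2β = 197.4295°
wrap2 = π + 2β = 162.5705°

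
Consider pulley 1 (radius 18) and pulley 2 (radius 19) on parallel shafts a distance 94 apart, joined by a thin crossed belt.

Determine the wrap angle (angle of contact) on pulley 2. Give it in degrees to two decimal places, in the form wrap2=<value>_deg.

crossed belt: β = asin((r1+r2)/C) = asin(37/94) = 23.1797°
wrap1 = wrap2 = π + 2β = 226.3595°

wrap2=226.36_deg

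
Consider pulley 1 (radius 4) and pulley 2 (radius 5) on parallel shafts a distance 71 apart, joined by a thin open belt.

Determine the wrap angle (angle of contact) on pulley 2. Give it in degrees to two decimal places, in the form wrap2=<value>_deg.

wrap2=181.61_deg

open belt: β = asin((r2−r1)/C) = asin(1/71) = 0.8070°
wrap1 = π − 2β = 178.3860°
wrap2 = π + 2β = 181.6140°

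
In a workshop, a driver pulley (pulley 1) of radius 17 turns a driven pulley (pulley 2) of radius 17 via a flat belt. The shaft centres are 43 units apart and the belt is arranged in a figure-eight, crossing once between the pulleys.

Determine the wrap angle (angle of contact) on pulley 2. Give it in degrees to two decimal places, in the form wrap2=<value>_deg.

wrap2=284.50_deg

crossed belt: β = asin((r1+r2)/C) = asin(34/43) = 52.2508°
wrap1 = wrap2 = π + 2β = 284.5015°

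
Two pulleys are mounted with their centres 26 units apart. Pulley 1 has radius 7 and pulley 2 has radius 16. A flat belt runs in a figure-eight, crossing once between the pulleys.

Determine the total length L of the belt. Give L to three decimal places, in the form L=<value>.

L=146.446

crossed belt: β = asin((r1+r2)/C) = asin(23/26) = 62.2042°
wrap1 = wrap2 = π + 2β = 304.4085°
tangent length = C·cosβ = 12.1244
L = (r1+r2)·wrap + 2·C·cosβ = 23·5.3129 + 2·12.1244 = 146.4461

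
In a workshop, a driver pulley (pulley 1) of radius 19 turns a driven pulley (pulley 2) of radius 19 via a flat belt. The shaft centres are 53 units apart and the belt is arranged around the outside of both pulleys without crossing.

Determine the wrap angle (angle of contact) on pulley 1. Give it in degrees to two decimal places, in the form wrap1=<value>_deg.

wrap1=180.00_deg

open belt: β = asin((r2−r1)/C) = asin(0/53) = 0.0000°
wrap1 = π − 2β = 180.0000°
wrap2 = π + 2β = 180.0000°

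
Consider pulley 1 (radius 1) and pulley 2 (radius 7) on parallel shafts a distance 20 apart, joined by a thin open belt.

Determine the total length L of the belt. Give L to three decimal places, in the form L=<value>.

open belt: β = asin((r2−r1)/C) = asin(6/20) = 17.4576°
wrap1 = π − 2β = 145.0848°
wrap2 = π + 2β = 214.9152°
tangent length = C·cosβ = 19.0788
L = r1·wrap1 + r2·wrap2 + 2·C·cosβ = 1·2.5322 + 7·3.7510 + 2·19.0788 = 66.9466

L=66.947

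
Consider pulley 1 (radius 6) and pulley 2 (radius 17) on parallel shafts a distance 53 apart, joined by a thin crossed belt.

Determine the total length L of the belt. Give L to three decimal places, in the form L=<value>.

crossed belt: β = asin((r1+r2)/C) = asin(23/53) = 25.7193°
wrap1 = wrap2 = π + 2β = 231.4386°
tangent length = C·cosβ = 47.7493
L = (r1+r2)·wrap + 2·C·cosβ = 23·4.0394 + 2·47.7493 = 188.4041

L=188.404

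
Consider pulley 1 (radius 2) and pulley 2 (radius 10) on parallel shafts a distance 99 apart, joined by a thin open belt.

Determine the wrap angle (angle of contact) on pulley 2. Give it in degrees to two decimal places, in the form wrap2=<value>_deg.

open belt: β = asin((r2−r1)/C) = asin(8/99) = 4.6350°
wrap1 = π − 2β = 170.7300°
wrap2 = π + 2β = 189.2700°

wrap2=189.27_deg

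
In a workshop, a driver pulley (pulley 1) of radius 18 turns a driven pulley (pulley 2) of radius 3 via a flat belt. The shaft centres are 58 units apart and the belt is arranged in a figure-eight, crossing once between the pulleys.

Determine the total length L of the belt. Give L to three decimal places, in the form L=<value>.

L=189.663

crossed belt: β = asin((r1+r2)/C) = asin(21/58) = 21.2273°
wrap1 = wrap2 = π + 2β = 222.4546°
tangent length = C·cosβ = 54.0648
L = (r1+r2)·wrap + 2·C·cosβ = 21·3.8826 + 2·54.0648 = 189.6634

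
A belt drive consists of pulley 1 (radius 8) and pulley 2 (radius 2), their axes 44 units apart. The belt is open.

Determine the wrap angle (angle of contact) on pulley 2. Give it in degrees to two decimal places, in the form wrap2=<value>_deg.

wrap2=164.33_deg

open belt: β = asin((r2−r1)/C) = asin(-6/44) = -7.8375°
wrap1 = π − 2β = 195.6750°
wrap2 = π + 2β = 164.3250°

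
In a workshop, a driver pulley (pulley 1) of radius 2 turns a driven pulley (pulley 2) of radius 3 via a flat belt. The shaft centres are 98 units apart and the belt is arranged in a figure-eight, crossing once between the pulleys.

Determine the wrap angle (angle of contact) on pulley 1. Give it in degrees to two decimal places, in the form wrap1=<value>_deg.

wrap1=185.85_deg

crossed belt: β = asin((r1+r2)/C) = asin(5/98) = 2.9245°
wrap1 = wrap2 = π + 2β = 185.8490°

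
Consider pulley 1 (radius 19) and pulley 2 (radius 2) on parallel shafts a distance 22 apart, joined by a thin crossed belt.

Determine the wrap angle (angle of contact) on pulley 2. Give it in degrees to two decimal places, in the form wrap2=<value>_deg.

wrap2=325.32_deg

crossed belt: β = asin((r1+r2)/C) = asin(21/22) = 72.6586°
wrap1 = wrap2 = π + 2β = 325.3171°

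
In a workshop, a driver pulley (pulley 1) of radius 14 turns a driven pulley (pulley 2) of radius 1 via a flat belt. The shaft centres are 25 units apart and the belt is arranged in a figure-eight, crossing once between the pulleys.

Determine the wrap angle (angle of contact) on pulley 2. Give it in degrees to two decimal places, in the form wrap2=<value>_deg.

crossed belt: β = asin((r1+r2)/C) = asin(15/25) = 36.8699°
wrap1 = wrap2 = π + 2β = 253.7398°

wrap2=253.74_deg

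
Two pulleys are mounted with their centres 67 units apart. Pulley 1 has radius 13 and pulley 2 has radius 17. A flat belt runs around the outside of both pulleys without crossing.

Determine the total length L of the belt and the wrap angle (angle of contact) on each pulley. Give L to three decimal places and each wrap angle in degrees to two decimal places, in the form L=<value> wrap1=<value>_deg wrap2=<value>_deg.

open belt: β = asin((r2−r1)/C) = asin(4/67) = 3.4227°
wrap1 = π − 2β = 173.1546°
wrap2 = π + 2β = 186.8454°
tangent length = C·cosβ = 66.8805
L = r1·wrap1 + r2·wrap2 + 2·C·cosβ = 13·3.0221 + 17·3.2611 + 2·66.8805 = 228.4867

L=228.487 wrap1=173.15_deg wrap2=186.85_deg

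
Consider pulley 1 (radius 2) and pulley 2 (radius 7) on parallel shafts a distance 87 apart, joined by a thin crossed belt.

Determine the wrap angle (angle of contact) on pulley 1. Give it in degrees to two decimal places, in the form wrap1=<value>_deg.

crossed belt: β = asin((r1+r2)/C) = asin(9/87) = 5.9378°
wrap1 = wrap2 = π + 2β = 191.8755°

wrap1=191.88_deg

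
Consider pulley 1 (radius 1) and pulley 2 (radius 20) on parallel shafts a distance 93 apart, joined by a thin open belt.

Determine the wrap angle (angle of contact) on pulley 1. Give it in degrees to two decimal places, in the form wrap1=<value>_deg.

open belt: β = asin((r2−r1)/C) = asin(19/93) = 11.7886°
wrap1 = π − 2β = 156.4228°
wrap2 = π + 2β = 203.5772°

wrap1=156.42_deg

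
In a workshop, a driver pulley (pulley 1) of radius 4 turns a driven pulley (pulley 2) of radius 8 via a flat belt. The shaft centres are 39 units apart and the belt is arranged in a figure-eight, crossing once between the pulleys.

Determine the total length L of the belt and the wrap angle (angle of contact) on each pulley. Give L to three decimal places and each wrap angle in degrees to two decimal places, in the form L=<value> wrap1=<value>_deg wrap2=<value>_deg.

crossed belt: β = asin((r1+r2)/C) = asin(12/39) = 17.9202°
wrap1 = wrap2 = π + 2β = 215.8404°
tangent length = C·cosβ = 37.1080
L = (r1+r2)·wrap + 2·C·cosβ = 12·3.7671 + 2·37.1080 = 119.4214

L=119.421 wrap1=215.84_deg wrap2=215.84_deg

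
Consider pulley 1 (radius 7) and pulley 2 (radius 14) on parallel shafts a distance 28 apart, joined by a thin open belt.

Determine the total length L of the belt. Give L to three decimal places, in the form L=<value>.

L=123.733

open belt: β = asin((r2−r1)/C) = asin(7/28) = 14.4775°
wrap1 = π − 2β = 151.0450°
wrap2 = π + 2β = 208.9550°
tangent length = C·cosβ = 27.1109
L = r1·wrap1 + r2·wrap2 + 2·C·cosβ = 7·2.6362 + 14·3.6470 + 2·27.1109 = 123.7327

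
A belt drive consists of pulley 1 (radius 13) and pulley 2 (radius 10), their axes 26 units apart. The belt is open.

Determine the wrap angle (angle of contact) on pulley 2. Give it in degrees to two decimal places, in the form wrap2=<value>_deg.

open belt: β = asin((r2−r1)/C) = asin(-3/26) = -6.6258°
wrap1 = π − 2β = 193.2516°
wrap2 = π + 2β = 166.7484°

wrap2=166.75_deg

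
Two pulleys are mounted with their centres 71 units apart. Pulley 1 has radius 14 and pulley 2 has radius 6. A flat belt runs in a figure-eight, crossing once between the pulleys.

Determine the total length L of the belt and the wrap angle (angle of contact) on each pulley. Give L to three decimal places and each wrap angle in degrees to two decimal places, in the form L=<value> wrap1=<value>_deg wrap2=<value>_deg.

L=210.504 wrap1=212.72_deg wrap2=212.72_deg

crossed belt: β = asin((r1+r2)/C) = asin(20/71) = 16.3611°
wrap1 = wrap2 = π + 2β = 212.7222°
tangent length = C·cosβ = 68.1249
L = (r1+r2)·wrap + 2·C·cosβ = 20·3.7127 + 2·68.1249 = 210.5038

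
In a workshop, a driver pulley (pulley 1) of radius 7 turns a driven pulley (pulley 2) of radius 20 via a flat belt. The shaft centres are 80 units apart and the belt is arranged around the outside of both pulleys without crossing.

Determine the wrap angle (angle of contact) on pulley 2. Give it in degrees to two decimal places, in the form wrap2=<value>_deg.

open belt: β = asin((r2−r1)/C) = asin(13/80) = 9.3520°
wrap1 = π − 2β = 161.2959°
wrap2 = π + 2β = 198.7041°

wrap2=198.70_deg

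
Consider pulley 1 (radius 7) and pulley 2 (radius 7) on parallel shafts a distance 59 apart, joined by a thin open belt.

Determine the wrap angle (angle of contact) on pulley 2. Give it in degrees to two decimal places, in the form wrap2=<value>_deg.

open belt: β = asin((r2−r1)/C) = asin(0/59) = 0.0000°
wrap1 = π − 2β = 180.0000°
wrap2 = π + 2β = 180.0000°

wrap2=180.00_deg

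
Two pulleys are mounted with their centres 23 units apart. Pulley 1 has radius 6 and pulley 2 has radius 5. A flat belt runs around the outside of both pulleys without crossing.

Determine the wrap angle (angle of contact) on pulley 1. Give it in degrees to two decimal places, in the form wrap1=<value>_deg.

open belt: β = asin((r2−r1)/C) = asin(-1/23) = -2.4919°
wrap1 = π − 2β = 184.9838°
wrap2 = π + 2β = 175.0162°

wrap1=184.98_deg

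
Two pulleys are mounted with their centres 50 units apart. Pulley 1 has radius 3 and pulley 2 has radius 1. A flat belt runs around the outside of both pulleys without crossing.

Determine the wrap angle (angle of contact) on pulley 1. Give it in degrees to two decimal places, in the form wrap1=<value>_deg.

wrap1=184.58_deg

open belt: β = asin((r2−r1)/C) = asin(-2/50) = -2.2924°
wrap1 = π − 2β = 184.5849°
wrap2 = π + 2β = 175.4151°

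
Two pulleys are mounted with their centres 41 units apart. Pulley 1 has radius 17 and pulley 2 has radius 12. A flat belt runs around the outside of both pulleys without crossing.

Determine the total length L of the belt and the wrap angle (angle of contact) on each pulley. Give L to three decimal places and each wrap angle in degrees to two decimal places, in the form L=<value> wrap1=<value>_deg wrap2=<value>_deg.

L=173.717 wrap1=194.01_deg wrap2=165.99_deg

open belt: β = asin((r2−r1)/C) = asin(-5/41) = -7.0047°
wrap1 = π − 2β = 194.0095°
wrap2 = π + 2β = 165.9905°
tangent length = C·cosβ = 40.6940
L = r1·wrap1 + r2·wrap2 + 2·C·cosβ = 17·3.3861 + 12·2.8971 + 2·40.6940 = 173.7167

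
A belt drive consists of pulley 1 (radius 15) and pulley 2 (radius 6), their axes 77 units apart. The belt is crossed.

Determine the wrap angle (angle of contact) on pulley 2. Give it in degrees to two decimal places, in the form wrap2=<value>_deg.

crossed belt: β = asin((r1+r2)/C) = asin(21/77) = 15.8266°
wrap1 = wrap2 = π + 2β = 211.6532°

wrap2=211.65_deg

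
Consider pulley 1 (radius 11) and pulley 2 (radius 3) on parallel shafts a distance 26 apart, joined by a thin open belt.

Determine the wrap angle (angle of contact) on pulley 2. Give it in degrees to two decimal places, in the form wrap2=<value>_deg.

wrap2=144.16_deg

open belt: β = asin((r2−r1)/C) = asin(-8/26) = -17.9202°
wrap1 = π − 2β = 215.8404°
wrap2 = π + 2β = 144.1596°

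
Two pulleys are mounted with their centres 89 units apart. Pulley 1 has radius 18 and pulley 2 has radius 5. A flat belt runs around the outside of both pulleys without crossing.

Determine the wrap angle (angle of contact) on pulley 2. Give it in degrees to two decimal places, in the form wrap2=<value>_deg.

wrap2=163.20_deg

open belt: β = asin((r2−r1)/C) = asin(-13/89) = -8.3991°
wrap1 = π − 2β = 196.7982°
wrap2 = π + 2β = 163.2018°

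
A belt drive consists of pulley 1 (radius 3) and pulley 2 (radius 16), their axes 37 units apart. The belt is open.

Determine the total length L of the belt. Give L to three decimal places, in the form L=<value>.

L=138.307

open belt: β = asin((r2−r1)/C) = asin(13/37) = 20.5700°
wrap1 = π − 2β = 138.8600°
wrap2 = π + 2β = 221.1400°
tangent length = C·cosβ = 34.6410
L = r1·wrap1 + r2·wrap2 + 2·C·cosβ = 3·2.4236 + 16·3.8596 + 2·34.6410 = 138.3067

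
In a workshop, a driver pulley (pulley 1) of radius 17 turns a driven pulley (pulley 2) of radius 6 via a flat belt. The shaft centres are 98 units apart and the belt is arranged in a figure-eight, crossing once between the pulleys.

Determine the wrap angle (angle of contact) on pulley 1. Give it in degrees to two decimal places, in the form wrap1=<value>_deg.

wrap1=207.15_deg

crossed belt: β = asin((r1+r2)/C) = asin(23/98) = 13.5736°
wrap1 = wrap2 = π + 2β = 207.1472°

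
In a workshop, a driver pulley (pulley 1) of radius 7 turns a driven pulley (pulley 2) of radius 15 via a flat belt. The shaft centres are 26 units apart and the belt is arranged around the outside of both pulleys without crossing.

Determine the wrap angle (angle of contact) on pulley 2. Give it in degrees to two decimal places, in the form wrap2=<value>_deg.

wrap2=215.84_deg

open belt: β = asin((r2−r1)/C) = asin(8/26) = 17.9202°
wrap1 = π − 2β = 144.1596°
wrap2 = π + 2β = 215.8404°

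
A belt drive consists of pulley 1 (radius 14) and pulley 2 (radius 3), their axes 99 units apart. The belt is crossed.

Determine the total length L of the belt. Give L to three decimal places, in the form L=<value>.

crossed belt: β = asin((r1+r2)/C) = asin(17/99) = 9.8877°
wrap1 = wrap2 = π + 2β = 199.7753°
tangent length = C·cosβ = 97.5295
L = (r1+r2)·wrap + 2·C·cosβ = 17·3.4867 + 2·97.5295 = 254.3335

L=254.334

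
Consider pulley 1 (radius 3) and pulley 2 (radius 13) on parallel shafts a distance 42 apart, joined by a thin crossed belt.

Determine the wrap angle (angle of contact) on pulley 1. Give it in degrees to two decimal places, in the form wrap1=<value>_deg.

wrap1=224.79_deg

crossed belt: β = asin((r1+r2)/C) = asin(16/42) = 22.3927°
wrap1 = wrap2 = π + 2β = 224.7854°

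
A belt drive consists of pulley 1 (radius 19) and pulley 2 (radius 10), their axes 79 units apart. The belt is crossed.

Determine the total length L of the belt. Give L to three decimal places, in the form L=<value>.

crossed belt: β = asin((r1+r2)/C) = asin(29/79) = 21.5362°
wrap1 = wrap2 = π + 2β = 223.0724°
tangent length = C·cosβ = 73.4847
L = (r1+r2)·wrap + 2·C·cosβ = 29·3.8933 + 2·73.4847 = 259.8764

L=259.876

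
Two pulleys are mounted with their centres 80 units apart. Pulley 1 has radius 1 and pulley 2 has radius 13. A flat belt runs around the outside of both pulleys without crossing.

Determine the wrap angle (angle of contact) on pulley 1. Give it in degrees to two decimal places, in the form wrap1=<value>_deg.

wrap1=162.75_deg

open belt: β = asin((r2−r1)/C) = asin(12/80) = 8.6269°
wrap1 = π − 2β = 162.7461°
wrap2 = π + 2β = 197.2539°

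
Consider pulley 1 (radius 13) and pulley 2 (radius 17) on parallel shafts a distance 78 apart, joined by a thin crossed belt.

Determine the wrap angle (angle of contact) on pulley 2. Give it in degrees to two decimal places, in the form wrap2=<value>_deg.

crossed belt: β = asin((r1+r2)/C) = asin(30/78) = 22.6199°
wrap1 = wrap2 = π + 2β = 225.2397°

wrap2=225.24_deg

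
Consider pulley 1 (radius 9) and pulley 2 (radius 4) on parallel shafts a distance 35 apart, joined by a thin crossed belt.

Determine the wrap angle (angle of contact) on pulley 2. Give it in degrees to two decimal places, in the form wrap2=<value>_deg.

wrap2=223.61_deg

crossed belt: β = asin((r1+r2)/C) = asin(13/35) = 21.8037°
wrap1 = wrap2 = π + 2β = 223.6075°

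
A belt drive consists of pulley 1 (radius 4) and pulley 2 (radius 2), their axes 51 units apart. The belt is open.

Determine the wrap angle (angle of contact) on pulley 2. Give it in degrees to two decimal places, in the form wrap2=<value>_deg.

wrap2=175.51_deg

open belt: β = asin((r2−r1)/C) = asin(-2/51) = -2.2475°
wrap1 = π − 2β = 184.4949°
wrap2 = π + 2β = 175.5051°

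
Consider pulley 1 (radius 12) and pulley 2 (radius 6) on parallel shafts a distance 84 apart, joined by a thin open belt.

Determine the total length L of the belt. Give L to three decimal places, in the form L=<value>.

L=224.977

open belt: β = asin((r2−r1)/C) = asin(-6/84) = -4.0960°
wrap1 = π − 2β = 188.1921°
wrap2 = π + 2β = 171.8079°
tangent length = C·cosβ = 83.7854
L = r1·wrap1 + r2·wrap2 + 2·C·cosβ = 12·3.2846 + 6·2.9986 + 2·83.7854 = 224.9774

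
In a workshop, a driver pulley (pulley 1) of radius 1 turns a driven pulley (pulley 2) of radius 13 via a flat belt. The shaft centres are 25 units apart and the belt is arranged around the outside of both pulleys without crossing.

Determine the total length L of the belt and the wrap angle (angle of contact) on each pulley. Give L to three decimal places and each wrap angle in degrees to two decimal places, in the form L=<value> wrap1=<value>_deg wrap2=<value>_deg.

L=99.861 wrap1=122.63_deg wrap2=237.37_deg

open belt: β = asin((r2−r1)/C) = asin(12/25) = 28.6854°
wrap1 = π − 2β = 122.6292°
wrap2 = π + 2β = 237.3708°
tangent length = C·cosβ = 21.9317
L = r1·wrap1 + r2·wrap2 + 2·C·cosβ = 1·2.1403 + 13·4.1429 + 2·21.9317 = 99.8614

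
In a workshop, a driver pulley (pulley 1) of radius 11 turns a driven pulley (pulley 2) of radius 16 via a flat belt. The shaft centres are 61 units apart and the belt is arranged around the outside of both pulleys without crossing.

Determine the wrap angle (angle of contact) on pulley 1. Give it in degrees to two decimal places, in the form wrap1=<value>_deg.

open belt: β = asin((r2−r1)/C) = asin(5/61) = 4.7017°
wrap1 = π − 2β = 170.5967°
wrap2 = π + 2β = 189.4033°

wrap1=170.60_deg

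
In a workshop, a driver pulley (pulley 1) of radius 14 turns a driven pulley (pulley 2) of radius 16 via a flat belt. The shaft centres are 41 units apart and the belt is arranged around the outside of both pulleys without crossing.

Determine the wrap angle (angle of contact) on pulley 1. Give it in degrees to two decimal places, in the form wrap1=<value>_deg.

wrap1=174.41_deg

open belt: β = asin((r2−r1)/C) = asin(2/41) = 2.7960°
wrap1 = π − 2β = 174.4079°
wrap2 = π + 2β = 185.5921°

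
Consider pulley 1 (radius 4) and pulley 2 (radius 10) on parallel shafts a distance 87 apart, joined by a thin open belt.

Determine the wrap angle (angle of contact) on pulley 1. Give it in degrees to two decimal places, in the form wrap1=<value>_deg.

wrap1=172.09_deg

open belt: β = asin((r2−r1)/C) = asin(6/87) = 3.9546°
wrap1 = π − 2β = 172.0909°
wrap2 = π + 2β = 187.9091°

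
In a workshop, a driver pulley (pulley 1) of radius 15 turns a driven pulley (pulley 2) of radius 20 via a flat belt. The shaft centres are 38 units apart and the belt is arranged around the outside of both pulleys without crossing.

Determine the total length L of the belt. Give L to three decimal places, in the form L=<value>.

L=186.615

open belt: β = asin((r2−r1)/C) = asin(5/38) = 7.5608°
wrap1 = π − 2β = 164.8783°
wrap2 = π + 2β = 195.1217°
tangent length = C·cosβ = 37.6696
L = r1·wrap1 + r2·wrap2 + 2·C·cosβ = 15·2.8777 + 20·3.4055 + 2·37.6696 = 186.6146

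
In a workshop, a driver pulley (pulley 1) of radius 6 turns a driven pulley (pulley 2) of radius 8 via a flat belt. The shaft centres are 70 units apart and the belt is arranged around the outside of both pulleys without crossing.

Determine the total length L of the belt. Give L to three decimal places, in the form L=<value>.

open belt: β = asin((r2−r1)/C) = asin(2/70) = 1.6372°
wrap1 = π − 2β = 176.7255°
wrap2 = π + 2β = 183.2745°
tangent length = C·cosβ = 69.9714
L = r1·wrap1 + r2·wrap2 + 2·C·cosβ = 6·3.0844 + 8·3.1987 + 2·69.9714 = 184.0394

L=184.039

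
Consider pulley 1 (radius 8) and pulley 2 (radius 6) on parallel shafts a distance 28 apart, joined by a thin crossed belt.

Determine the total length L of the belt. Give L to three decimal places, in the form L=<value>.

L=107.140

crossed belt: β = asin((r1+r2)/C) = asin(14/28) = 30.0000°
wrap1 = wrap2 = π + 2β = 240.0000°
tangent length = C·cosβ = 24.2487
L = (r1+r2)·wrap + 2·C·cosβ = 14·4.1888 + 2·24.2487 = 107.1405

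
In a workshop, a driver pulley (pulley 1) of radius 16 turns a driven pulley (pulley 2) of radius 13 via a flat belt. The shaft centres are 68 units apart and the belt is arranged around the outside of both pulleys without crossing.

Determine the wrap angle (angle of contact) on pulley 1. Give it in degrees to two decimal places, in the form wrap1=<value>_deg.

wrap1=185.06_deg

open belt: β = asin((r2−r1)/C) = asin(-3/68) = -2.5286°
wrap1 = π − 2β = 185.0572°
wrap2 = π + 2β = 174.9428°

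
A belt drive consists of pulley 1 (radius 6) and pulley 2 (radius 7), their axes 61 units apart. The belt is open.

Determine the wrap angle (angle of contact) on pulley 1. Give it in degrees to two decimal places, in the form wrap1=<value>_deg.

open belt: β = asin((r2−r1)/C) = asin(1/61) = 0.9393°
wrap1 = π − 2β = 178.1214°
wrap2 = π + 2β = 181.8786°

wrap1=178.12_deg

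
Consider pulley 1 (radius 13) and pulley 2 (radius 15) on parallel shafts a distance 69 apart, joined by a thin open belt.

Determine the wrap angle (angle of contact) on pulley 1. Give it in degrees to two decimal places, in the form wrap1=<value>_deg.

open belt: β = asin((r2−r1)/C) = asin(2/69) = 1.6610°
wrap1 = π − 2β = 176.6780°
wrap2 = π + 2β = 183.3220°

wrap1=176.68_deg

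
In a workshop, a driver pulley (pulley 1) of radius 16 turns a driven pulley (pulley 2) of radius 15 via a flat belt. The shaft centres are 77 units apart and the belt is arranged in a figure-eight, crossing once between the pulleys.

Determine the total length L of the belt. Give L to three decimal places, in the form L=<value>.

L=264.047

crossed belt: β = asin((r1+r2)/C) = asin(31/77) = 23.7407°
wrap1 = wrap2 = π + 2β = 227.4813°
tangent length = C·cosβ = 70.4840
L = (r1+r2)·wrap + 2·C·cosβ = 31·3.9703 + 2·70.4840 = 264.0473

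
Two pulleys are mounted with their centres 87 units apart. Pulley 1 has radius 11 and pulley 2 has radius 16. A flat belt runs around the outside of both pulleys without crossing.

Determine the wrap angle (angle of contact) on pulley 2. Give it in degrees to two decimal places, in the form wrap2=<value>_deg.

open belt: β = asin((r2−r1)/C) = asin(5/87) = 3.2947°
wrap1 = π − 2β = 173.4106°
wrap2 = π + 2β = 186.5894°

wrap2=186.59_deg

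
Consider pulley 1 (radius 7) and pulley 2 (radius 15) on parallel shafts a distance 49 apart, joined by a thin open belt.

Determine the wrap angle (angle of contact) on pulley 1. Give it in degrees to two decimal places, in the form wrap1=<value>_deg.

open belt: β = asin((r2−r1)/C) = asin(8/49) = 9.3965°
wrap1 = π − 2β = 161.2070°
wrap2 = π + 2β = 198.7930°

wrap1=161.21_deg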